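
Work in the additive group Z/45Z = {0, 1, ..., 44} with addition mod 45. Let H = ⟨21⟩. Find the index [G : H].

|⟨21⟩| = 15 and |G| = 45.
By Lagrange, [G : H] = |G|/|H| = 45/15 = 3.

3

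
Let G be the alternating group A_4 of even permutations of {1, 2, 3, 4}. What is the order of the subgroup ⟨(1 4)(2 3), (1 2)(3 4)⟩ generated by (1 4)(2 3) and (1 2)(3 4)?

4

|⟨(1 4)(2 3)⟩| = 2 and |⟨(1 2)(3 4)⟩| = 2, so |H| is a multiple of lcm(2, 2) = 2 and divides |G| = 12.
Closing under the operation: H = {e, (1 2)(3 4), (1 3)(2 4), (1 4)(2 3)}, so |H| = 4.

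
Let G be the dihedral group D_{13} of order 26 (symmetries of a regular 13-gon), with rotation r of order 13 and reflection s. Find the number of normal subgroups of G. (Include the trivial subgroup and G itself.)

3

G has 16 subgroups. Checking conjugation-invariance by order — order 1: 1/1 normal; order 2: 0/13 normal; order 13: 1/1 normal; order 26: 1/1 normal.
Total normal subgroups: 3.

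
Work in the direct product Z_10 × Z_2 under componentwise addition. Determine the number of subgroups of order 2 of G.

|G| = 20 and 2 | 20, so subgroups of order 2 are possible by Lagrange.
The subgroups of order 2 are: {(0,0), (0,1)}; {(0,0), (5,0)}; {(0,0), (5,1)}.
So G has 3 subgroups of order 2.

3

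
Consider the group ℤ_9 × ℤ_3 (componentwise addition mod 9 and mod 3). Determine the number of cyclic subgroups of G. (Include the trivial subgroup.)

8

Group the elements of G by the cyclic subgroup they generate; each cyclic subgroup of order d accounts for φ(d) elements.
Cyclic subgroups by order — order 1: 1; order 3: 4; order 9: 3.
Total: 8.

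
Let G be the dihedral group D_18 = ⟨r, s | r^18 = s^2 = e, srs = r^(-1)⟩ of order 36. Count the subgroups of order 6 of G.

7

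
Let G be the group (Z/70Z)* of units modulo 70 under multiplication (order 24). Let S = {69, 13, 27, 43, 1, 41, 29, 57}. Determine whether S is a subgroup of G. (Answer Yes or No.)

Yes

|S| = 8 divides |G| = 24, consistent with Lagrange.
S contains the identity, every element's inverse is in S, and S is closed under ·: it is a subgroup.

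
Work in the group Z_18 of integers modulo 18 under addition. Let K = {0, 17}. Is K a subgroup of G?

17 ∈ K but its inverse 1 ∉ K, so K is not a subgroup.

No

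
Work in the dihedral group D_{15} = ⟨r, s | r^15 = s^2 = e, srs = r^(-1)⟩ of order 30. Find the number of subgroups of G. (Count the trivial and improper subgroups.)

|G| = 30, so by Lagrange every subgroup order divides 30. Divisors: 1, 2, 3, 5, 6, 10, 15, 30.
Subgroups by order — order 1: 1; order 2: 15; order 3: 1; order 5: 1; order 6: 5; order 10: 3; order 15: 1; order 30: 1.
Total: 1 + 15 + 1 + 1 + 5 + 3 + 1 + 1 = 28.

28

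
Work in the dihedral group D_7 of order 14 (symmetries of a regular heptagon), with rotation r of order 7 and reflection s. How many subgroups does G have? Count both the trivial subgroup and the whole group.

10

|G| = 14, so by Lagrange every subgroup order divides 14. Divisors: 1, 2, 7, 14.
Subgroups by order — order 1: 1; order 2: 7; order 7: 1; order 14: 1.
Total: 1 + 7 + 1 + 1 = 10.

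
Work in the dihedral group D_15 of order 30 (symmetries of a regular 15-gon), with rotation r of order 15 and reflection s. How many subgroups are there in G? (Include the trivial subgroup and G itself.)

28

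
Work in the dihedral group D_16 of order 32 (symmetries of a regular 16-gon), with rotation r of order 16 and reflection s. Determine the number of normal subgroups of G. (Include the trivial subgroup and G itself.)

8

G has 36 subgroups. Checking conjugation-invariance by order — order 1: 1/1 normal; order 2: 1/17 normal; order 4: 1/9 normal; order 8: 1/5 normal; order 16: 3/3 normal; order 32: 1/1 normal.
Total normal subgroups: 8.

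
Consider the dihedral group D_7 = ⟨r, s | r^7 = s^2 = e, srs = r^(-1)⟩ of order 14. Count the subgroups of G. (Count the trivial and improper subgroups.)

10

|G| = 14, so by Lagrange every subgroup order divides 14. Divisors: 1, 2, 7, 14.
Subgroups by order — order 1: 1; order 2: 7; order 7: 1; order 14: 1.
Total: 1 + 7 + 1 + 1 = 10.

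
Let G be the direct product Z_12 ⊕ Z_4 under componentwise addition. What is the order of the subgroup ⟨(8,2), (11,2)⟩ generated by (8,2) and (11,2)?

24

|⟨(8,2)⟩| = 6 and |⟨(11,2)⟩| = 12, so |H| is a multiple of lcm(6, 12) = 12 and divides |G| = 48.
Closing under the operation: H = {(0,0), (0,2), (1,0), (1,2), (2,0), (2,2), (3,0), (3,2), (4,0), (4,2), (5,0), (5,2), (6,0), (6,2), (7,0), (7,2), (8,0), (8,2), (9,0), (9,2), (10,0), (10,2), (11,0), (11,2)}, so |H| = 24.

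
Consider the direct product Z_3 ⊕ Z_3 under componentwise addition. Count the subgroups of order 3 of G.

4

|G| = 9 and 3 | 9, so subgroups of order 3 are possible by Lagrange.
The subgroups of order 3 are: {(0,0), (0,1), (0,2)}; {(0,0), (1,0), (2,0)}; {(0,0), (1,1), (2,2)}; {(0,0), (1,2), (2,1)}.
So G has 4 subgroups of order 3.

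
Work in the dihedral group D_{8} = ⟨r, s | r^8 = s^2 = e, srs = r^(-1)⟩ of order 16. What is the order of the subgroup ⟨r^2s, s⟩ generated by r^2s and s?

|⟨r^2s⟩| = 2 and |⟨s⟩| = 2, so |H| is a multiple of lcm(2, 2) = 2 and divides |G| = 16.
Closing under the operation: H = {e, r^2, r^4, r^6, s, r^2s, r^4s, r^6s}, so |H| = 8.

8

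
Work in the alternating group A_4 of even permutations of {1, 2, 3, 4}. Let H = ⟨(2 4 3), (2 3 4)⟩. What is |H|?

|⟨(2 4 3)⟩| = 3 and |⟨(2 3 4)⟩| = 3, so |H| is a multiple of lcm(3, 3) = 3 and divides |G| = 12.
Closing under the operation: H = {e, (2 3 4), (2 4 3)}, so |H| = 3.

3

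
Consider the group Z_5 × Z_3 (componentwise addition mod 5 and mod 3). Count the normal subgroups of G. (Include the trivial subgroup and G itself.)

G is abelian, so every subgroup is normal.
G has 4 subgroups in total, hence 4 normal subgroups.

4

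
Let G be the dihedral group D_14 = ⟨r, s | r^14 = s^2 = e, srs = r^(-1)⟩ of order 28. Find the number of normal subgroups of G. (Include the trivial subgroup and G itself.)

7

G has 28 subgroups. Checking conjugation-invariance by order — order 1: 1/1 normal; order 2: 1/15 normal; order 4: 0/7 normal; order 7: 1/1 normal; order 14: 3/3 normal; order 28: 1/1 normal.
Total normal subgroups: 7.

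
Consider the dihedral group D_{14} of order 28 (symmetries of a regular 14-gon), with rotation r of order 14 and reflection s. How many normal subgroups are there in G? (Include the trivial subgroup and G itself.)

7

G has 28 subgroups. Checking conjugation-invariance by order — order 1: 1/1 normal; order 2: 1/15 normal; order 4: 0/7 normal; order 7: 1/1 normal; order 14: 3/3 normal; order 28: 1/1 normal.
Total normal subgroups: 7.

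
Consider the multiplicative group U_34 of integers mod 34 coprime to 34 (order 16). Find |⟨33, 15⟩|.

8

|⟨33⟩| = 2 and |⟨15⟩| = 8, so |H| is a multiple of lcm(2, 8) = 8 and divides |G| = 16.
Closing under the operation: H = {1, 9, 13, 15, 19, 21, 25, 33}, so |H| = 8.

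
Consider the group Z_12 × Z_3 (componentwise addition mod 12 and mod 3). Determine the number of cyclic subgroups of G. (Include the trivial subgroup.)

15

A cyclic subgroup of order d is generated by each of its φ(d) elements of order d, so the cyclic subgroups of order d number (#elements of order d)/φ(d).
Cyclic subgroups by order — order 1: 1; order 2: 1; order 3: 4; order 4: 1; order 6: 4; order 12: 4.
Total: 15.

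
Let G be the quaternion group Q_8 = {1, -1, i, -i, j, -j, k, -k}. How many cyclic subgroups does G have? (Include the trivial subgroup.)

Each element a generates a cyclic subgroup ⟨a⟩; distinct elements may generate the same one (a cyclic group of order d has φ(d) generators).
Cyclic subgroups by order — order 1: 1; order 2: 1; order 4: 3.
Total: 5.

5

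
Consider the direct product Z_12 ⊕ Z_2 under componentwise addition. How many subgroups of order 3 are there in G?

1

|G| = 24 and 3 | 24, so subgroups of order 3 are possible by Lagrange.
The subgroups of order 3 are: {(0,0), (4,0), (8,0)}.
So G has 1 subgroup of order 3.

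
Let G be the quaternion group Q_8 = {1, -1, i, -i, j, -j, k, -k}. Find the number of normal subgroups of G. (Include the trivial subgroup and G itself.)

G has 6 subgroups. Checking conjugation-invariance by order — order 1: 1/1 normal; order 2: 1/1 normal; order 4: 3/3 normal; order 8: 1/1 normal.
Total normal subgroups: 6.

6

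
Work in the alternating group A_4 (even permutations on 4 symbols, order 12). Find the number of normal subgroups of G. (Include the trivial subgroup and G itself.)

3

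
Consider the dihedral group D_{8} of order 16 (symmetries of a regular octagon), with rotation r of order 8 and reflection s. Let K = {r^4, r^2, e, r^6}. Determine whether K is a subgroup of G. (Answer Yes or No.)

Yes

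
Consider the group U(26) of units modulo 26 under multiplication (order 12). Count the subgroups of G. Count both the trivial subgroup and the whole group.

|G| = 12, so by Lagrange every subgroup order divides 12. Divisors: 1, 2, 3, 4, 6, 12.
Subgroups by order — order 1: 1; order 2: 1; order 3: 1; order 4: 1; order 6: 1; order 12: 1.
Total: 1 + 1 + 1 + 1 + 1 + 1 = 6.

6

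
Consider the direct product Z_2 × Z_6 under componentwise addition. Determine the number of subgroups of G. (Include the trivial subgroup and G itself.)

|G| = 12, so by Lagrange every subgroup order divides 12. Divisors: 1, 2, 3, 4, 6, 12.
Subgroups by order — order 1: 1; order 2: 3; order 3: 1; order 4: 1; order 6: 3; order 12: 1.
Total: 1 + 3 + 1 + 1 + 3 + 1 = 10.

10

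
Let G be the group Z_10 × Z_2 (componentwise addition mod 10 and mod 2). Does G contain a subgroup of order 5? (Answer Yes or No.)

Yes

5 | 20. A subgroup of order 5 is {(0,0), (2,0), (4,0), (6,0), (8,0)}.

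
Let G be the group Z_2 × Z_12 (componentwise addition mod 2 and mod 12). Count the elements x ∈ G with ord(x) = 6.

6

An element (a,b) has order lcm(ord(a), ord(b)); count pairs with lcm equal to 6.
Enumerating gives 6 such elements.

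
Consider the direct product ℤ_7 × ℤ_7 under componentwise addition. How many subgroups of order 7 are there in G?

8

|G| = 49 and 7 | 49, so subgroups of order 7 are possible by Lagrange.
The subgroups of order 7 are: {(0,0), (0,1), (0,2), (0,3), (0,4), (0,5), (0,6)}; {(0,0), (1,0), (2,0), (3,0), (4,0), (5,0), (6,0)}; {(0,0), (1,1), (2,2), (3,3), (4,4), (5,5), (6,6)}; {(0,0), (1,2), (2,4), (3,6), (4,1), (5,3), (6,5)}; … (8 in all).
So G has 8 subgroups of order 7.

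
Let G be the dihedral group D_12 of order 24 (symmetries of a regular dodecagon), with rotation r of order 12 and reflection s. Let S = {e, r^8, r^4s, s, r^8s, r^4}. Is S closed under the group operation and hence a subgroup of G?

|S| = 6 divides |G| = 24, consistent with Lagrange.
S contains the identity, every element's inverse is in S, and S is closed under ·: it is a subgroup.

Yes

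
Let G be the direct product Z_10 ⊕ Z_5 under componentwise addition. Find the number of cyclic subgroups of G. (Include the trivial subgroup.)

14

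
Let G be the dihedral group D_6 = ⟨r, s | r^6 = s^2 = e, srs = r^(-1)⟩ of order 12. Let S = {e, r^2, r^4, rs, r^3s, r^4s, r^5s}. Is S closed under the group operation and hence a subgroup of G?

|S| = 7 does not divide |G| = 12, so by Lagrange S is not a subgroup.

No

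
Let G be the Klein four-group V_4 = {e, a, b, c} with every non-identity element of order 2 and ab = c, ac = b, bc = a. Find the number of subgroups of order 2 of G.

3

|G| = 4 and 2 | 4, so subgroups of order 2 are possible by Lagrange.
The subgroups of order 2 are: {e, a}; {e, b}; {e, c}.
So G has 3 subgroups of order 2.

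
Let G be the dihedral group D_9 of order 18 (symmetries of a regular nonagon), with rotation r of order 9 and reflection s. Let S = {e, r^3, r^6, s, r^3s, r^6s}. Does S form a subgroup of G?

Yes

|S| = 6 divides |G| = 18, consistent with Lagrange.
S contains the identity, every element's inverse is in S, and S is closed under ·: it is a subgroup.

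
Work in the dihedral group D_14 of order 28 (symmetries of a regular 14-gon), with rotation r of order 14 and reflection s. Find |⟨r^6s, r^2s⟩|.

|⟨r^6s⟩| = 2 and |⟨r^2s⟩| = 2, so |H| is a multiple of lcm(2, 2) = 2 and divides |G| = 28.
Closing under the operation: H = {e, r^2, r^4, r^6, r^8, r^10, r^12, s, r^2s, r^4s, r^6s, r^8s, r^10s, r^12s}, so |H| = 14.

14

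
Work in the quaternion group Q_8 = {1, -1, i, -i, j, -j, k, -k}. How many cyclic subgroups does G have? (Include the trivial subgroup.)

Group the elements of G by the cyclic subgroup they generate; each cyclic subgroup of order d accounts for φ(d) elements.
Cyclic subgroups by order — order 1: 1; order 2: 1; order 4: 3.
Total: 5.

5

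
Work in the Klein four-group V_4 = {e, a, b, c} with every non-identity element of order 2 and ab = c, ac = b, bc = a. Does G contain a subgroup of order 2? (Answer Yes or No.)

Yes

2 | 4. A subgroup of order 2 is {e, a}.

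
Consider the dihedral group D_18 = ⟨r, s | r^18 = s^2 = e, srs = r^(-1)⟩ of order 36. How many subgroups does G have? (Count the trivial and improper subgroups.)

45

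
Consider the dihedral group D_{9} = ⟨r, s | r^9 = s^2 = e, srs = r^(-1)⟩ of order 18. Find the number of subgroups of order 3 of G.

1

|G| = 18 and 3 | 18, so subgroups of order 3 are possible by Lagrange.
The subgroups of order 3 are: {e, r^3, r^6}.
So G has 1 subgroup of order 3.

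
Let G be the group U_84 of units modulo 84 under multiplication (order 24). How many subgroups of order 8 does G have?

1

|G| = 24 and 8 | 24, so subgroups of order 8 are possible by Lagrange.
The subgroups of order 8 are: {1, 13, 29, 41, 43, 55, 71, 83}.
So G has 1 subgroup of order 8.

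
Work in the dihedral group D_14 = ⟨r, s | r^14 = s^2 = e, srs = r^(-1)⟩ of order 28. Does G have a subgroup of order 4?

Yes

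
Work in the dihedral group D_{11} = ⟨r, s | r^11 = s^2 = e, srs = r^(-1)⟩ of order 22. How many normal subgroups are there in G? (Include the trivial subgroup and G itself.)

3

G has 14 subgroups. Checking conjugation-invariance by order — order 1: 1/1 normal; order 2: 0/11 normal; order 11: 1/1 normal; order 22: 1/1 normal.
Total normal subgroups: 3.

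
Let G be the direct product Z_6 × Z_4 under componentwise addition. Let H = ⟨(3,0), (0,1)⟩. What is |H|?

8

|⟨(3,0)⟩| = 2 and |⟨(0,1)⟩| = 4, so |H| is a multiple of lcm(2, 4) = 4 and divides |G| = 24.
Closing under the operation: H = {(0,0), (0,1), (0,2), (0,3), (3,0), (3,1), (3,2), (3,3)}, so |H| = 8.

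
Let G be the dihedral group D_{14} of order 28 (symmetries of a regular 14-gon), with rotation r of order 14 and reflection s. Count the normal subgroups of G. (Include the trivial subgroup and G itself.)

G has 28 subgroups. Checking conjugation-invariance by order — order 1: 1/1 normal; order 2: 1/15 normal; order 4: 0/7 normal; order 7: 1/1 normal; order 14: 3/3 normal; order 28: 1/1 normal.
Total normal subgroups: 7.

7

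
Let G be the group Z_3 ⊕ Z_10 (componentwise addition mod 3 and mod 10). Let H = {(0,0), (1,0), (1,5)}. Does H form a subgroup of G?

(1,0) ∈ H but its inverse (2,0) ∉ H, so H is not a subgroup.

No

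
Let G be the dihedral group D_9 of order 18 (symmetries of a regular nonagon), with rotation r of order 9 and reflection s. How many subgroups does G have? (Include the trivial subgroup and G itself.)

16

|G| = 18, so by Lagrange every subgroup order divides 18. Divisors: 1, 2, 3, 6, 9, 18.
Subgroups by order — order 1: 1; order 2: 9; order 3: 1; order 6: 3; order 9: 1; order 18: 1.
Total: 1 + 9 + 1 + 3 + 1 + 1 = 16.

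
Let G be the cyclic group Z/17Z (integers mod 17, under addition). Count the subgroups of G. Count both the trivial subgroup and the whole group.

A cyclic group of order 17 has exactly one subgroup for each divisor of 17.
Divisors of 17: 1, 17.
So Z/17Z has 2 subgroups.

2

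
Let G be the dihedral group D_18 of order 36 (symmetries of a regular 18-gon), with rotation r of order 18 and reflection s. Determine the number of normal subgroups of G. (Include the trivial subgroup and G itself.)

9

G has 45 subgroups. Checking conjugation-invariance by order — order 1: 1/1 normal; order 2: 1/19 normal; order 3: 1/1 normal; order 4: 0/9 normal; order 6: 1/7 normal; order 9: 1/1 normal; order 12: 0/3 normal; order 18: 3/3 normal; order 36: 1/1 normal.
Total normal subgroups: 9.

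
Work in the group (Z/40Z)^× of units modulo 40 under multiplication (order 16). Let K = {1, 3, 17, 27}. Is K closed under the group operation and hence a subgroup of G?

No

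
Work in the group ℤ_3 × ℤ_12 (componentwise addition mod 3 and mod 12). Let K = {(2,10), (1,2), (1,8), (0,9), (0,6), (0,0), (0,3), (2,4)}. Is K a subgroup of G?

No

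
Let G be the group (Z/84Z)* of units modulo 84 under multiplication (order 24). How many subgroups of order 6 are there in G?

|G| = 24 and 6 | 24, so subgroups of order 6 are possible by Lagrange.
The subgroups of order 6 are: {1, 11, 23, 25, 37, 71}; {1, 13, 25, 37, 61, 73}; {1, 5, 17, 25, 37, 41}; {1, 19, 25, 31, 37, 55}; … (7 in all).
So G has 7 subgroups of order 6.

7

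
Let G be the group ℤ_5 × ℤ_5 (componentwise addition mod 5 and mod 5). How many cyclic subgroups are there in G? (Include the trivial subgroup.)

Each element a generates a cyclic subgroup ⟨a⟩; distinct elements may generate the same one (a cyclic group of order d has φ(d) generators).
Cyclic subgroups by order — order 1: 1; order 5: 6.
Total: 7.

7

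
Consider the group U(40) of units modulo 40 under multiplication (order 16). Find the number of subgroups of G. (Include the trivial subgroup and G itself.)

|G| = 16, so by Lagrange every subgroup order divides 16. Divisors: 1, 2, 4, 8, 16.
Subgroups by order — order 1: 1; order 2: 7; order 4: 11; order 8: 7; order 16: 1.
Total: 1 + 7 + 11 + 7 + 1 = 27.

27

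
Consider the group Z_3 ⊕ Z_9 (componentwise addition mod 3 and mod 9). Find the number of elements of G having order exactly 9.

18

An element (a,b) has order lcm(ord(a), ord(b)); count pairs with lcm equal to 9.
Enumerating gives 18 such elements.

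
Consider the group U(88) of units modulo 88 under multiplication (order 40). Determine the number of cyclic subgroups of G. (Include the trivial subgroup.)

16

A cyclic subgroup of order d is generated by each of its φ(d) elements of order d, so the cyclic subgroups of order d number (#elements of order d)/φ(d).
Cyclic subgroups by order — order 1: 1; order 2: 7; order 5: 1; order 10: 7.
Total: 16.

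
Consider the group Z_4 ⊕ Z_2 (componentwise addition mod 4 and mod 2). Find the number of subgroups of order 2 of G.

3

|G| = 8 and 2 | 8, so subgroups of order 2 are possible by Lagrange.
The subgroups of order 2 are: {(0,0), (0,1)}; {(0,0), (2,0)}; {(0,0), (2,1)}.
So G has 3 subgroups of order 2.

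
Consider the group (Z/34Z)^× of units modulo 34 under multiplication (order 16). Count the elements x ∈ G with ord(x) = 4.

2

The elements of order 4 are: 13, 21.
That's 2.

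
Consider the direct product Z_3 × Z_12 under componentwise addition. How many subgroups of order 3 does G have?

|G| = 36 and 3 | 36, so subgroups of order 3 are possible by Lagrange.
The subgroups of order 3 are: {(0,0), (0,4), (0,8)}; {(0,0), (1,0), (2,0)}; {(0,0), (1,4), (2,8)}; {(0,0), (1,8), (2,4)}.
So G has 4 subgroups of order 3.

4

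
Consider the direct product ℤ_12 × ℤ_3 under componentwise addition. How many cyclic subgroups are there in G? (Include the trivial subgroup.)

A cyclic subgroup of order d is generated by each of its φ(d) elements of order d, so the cyclic subgroups of order d number (#elements of order d)/φ(d).
Cyclic subgroups by order — order 1: 1; order 2: 1; order 3: 4; order 4: 1; order 6: 4; order 12: 4.
Total: 15.

15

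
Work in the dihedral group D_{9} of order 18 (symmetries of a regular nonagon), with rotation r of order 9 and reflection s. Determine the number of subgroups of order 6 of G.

|G| = 18 and 6 | 18, so subgroups of order 6 are possible by Lagrange.
The subgroups of order 6 are: {e, r^3, r^6, r^2s, r^5s, r^8s}; {e, r^3, r^6, s, r^3s, r^6s}; {e, r^3, r^6, rs, r^4s, r^7s}.
So G has 3 subgroups of order 6.

3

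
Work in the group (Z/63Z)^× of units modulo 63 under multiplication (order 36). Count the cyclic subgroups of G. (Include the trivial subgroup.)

20

A cyclic subgroup of order d is generated by each of its φ(d) elements of order d, so the cyclic subgroups of order d number (#elements of order d)/φ(d).
Cyclic subgroups by order — order 1: 1; order 2: 3; order 3: 4; order 6: 12.
Total: 20.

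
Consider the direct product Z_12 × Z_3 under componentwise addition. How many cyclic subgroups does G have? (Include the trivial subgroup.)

Each element a generates a cyclic subgroup ⟨a⟩; distinct elements may generate the same one (a cyclic group of order d has φ(d) generators).
Cyclic subgroups by order — order 1: 1; order 2: 1; order 3: 4; order 4: 1; order 6: 4; order 12: 4.
Total: 15.

15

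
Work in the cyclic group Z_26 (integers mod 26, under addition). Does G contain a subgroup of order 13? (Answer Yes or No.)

Yes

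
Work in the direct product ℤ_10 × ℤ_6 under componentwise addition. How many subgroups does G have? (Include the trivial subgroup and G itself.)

|G| = 60, so by Lagrange every subgroup order divides 60. Divisors: 1, 2, 3, 4, 5, 6, 10, 12, 15, 20, 30, 60.
Subgroups by order — order 1: 1; order 2: 3; order 3: 1; order 4: 1; order 5: 1; order 6: 3; order 10: 3; order 12: 1; order 15: 1; order 20: 1; order 30: 3; order 60: 1.
Total: 1 + 3 + 1 + 1 + 1 + 3 + 3 + 1 + 1 + 1 + 3 + 1 = 20.

20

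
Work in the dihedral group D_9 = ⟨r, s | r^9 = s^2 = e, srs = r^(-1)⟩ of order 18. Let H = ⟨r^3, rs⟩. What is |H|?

|⟨r^3⟩| = 3 and |⟨rs⟩| = 2, so |H| is a multiple of lcm(3, 2) = 6 and divides |G| = 18.
Closing under the operation: H = {e, r^3, r^6, rs, r^4s, r^7s}, so |H| = 6.

6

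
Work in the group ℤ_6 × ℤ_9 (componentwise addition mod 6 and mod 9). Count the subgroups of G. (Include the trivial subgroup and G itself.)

20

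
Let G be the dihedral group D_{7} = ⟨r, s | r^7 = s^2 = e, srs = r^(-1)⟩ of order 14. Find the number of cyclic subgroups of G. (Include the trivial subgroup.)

9

Group the elements of G by the cyclic subgroup they generate; each cyclic subgroup of order d accounts for φ(d) elements.
Cyclic subgroups by order — order 1: 1; order 2: 7; order 7: 1.
Total: 9.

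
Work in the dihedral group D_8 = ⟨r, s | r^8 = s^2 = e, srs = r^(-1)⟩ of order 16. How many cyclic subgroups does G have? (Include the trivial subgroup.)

Group the elements of G by the cyclic subgroup they generate; each cyclic subgroup of order d accounts for φ(d) elements.
Cyclic subgroups by order — order 1: 1; order 2: 9; order 4: 1; order 8: 1.
Total: 12.

12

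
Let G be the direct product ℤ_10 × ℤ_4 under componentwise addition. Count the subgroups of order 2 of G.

3

|G| = 40 and 2 | 40, so subgroups of order 2 are possible by Lagrange.
The subgroups of order 2 are: {(0,0), (0,2)}; {(0,0), (5,0)}; {(0,0), (5,2)}.
So G has 3 subgroups of order 2.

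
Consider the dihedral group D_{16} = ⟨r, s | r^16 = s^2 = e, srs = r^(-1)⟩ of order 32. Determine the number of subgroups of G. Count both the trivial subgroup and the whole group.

|G| = 32, so by Lagrange every subgroup order divides 32. Divisors: 1, 2, 4, 8, 16, 32.
Subgroups by order — order 1: 1; order 2: 17; order 4: 9; order 8: 5; order 16: 3; order 32: 1.
Total: 1 + 17 + 9 + 5 + 3 + 1 = 36.

36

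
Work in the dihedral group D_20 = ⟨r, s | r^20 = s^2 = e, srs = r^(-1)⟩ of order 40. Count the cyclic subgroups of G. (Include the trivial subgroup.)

26

A cyclic subgroup of order d is generated by each of its φ(d) elements of order d, so the cyclic subgroups of order d number (#elements of order d)/φ(d).
Cyclic subgroups by order — order 1: 1; order 2: 21; order 4: 1; order 5: 1; order 10: 1; order 20: 1.
Total: 26.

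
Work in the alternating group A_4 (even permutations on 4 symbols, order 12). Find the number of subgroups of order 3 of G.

|G| = 12 and 3 | 12, so subgroups of order 3 are possible by Lagrange.
The subgroups of order 3 are: {e, (1 2 3), (1 3 2)}; {e, (1 2 4), (1 4 2)}; {e, (1 3 4), (1 4 3)}; {e, (2 3 4), (2 4 3)}.
So G has 4 subgroups of order 3.

4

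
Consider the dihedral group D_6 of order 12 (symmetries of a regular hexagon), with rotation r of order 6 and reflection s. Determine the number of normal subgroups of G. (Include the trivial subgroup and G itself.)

7

G has 16 subgroups. Checking conjugation-invariance by order — order 1: 1/1 normal; order 2: 1/7 normal; order 3: 1/1 normal; order 4: 0/3 normal; order 6: 3/3 normal; order 12: 1/1 normal.
Total normal subgroups: 7.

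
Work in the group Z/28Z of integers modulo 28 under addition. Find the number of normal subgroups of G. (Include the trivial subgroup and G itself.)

6

G is abelian, so every subgroup is normal.
G has 6 subgroups in total, hence 6 normal subgroups.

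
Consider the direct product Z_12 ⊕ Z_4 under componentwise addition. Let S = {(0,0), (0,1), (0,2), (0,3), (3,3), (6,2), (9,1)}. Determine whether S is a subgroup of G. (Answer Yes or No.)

No

|S| = 7 does not divide |G| = 48, so by Lagrange S is not a subgroup.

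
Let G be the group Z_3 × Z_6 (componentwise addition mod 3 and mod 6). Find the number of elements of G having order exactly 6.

8

An element (a,b) has order lcm(ord(a), ord(b)); count pairs with lcm equal to 6.
Enumerating gives 8 such elements.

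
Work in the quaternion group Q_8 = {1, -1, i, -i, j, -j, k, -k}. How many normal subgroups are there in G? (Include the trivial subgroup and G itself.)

6

G has 6 subgroups. Checking conjugation-invariance by order — order 1: 1/1 normal; order 2: 1/1 normal; order 4: 3/3 normal; order 8: 1/1 normal.
Total normal subgroups: 6.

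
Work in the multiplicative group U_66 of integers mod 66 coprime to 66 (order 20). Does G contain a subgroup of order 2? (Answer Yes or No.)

2 | 20. A subgroup of order 2 is {1, 23}.

Yes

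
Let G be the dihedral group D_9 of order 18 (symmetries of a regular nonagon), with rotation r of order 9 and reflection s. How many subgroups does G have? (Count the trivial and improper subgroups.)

16

|G| = 18, so by Lagrange every subgroup order divides 18. Divisors: 1, 2, 3, 6, 9, 18.
Subgroups by order — order 1: 1; order 2: 9; order 3: 1; order 6: 3; order 9: 1; order 18: 1.
Total: 1 + 9 + 1 + 3 + 1 + 1 = 16.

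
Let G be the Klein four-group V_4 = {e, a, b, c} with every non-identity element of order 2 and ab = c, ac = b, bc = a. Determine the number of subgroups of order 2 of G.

|G| = 4 and 2 | 4, so subgroups of order 2 are possible by Lagrange.
The subgroups of order 2 are: {e, a}; {e, b}; {e, c}.
So G has 3 subgroups of order 2.

3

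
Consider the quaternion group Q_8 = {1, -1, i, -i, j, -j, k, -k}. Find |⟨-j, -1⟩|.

4

|⟨-j⟩| = 4 and |⟨-1⟩| = 2, so |H| is a multiple of lcm(4, 2) = 4 and divides |G| = 8.
Closing under the operation: H = {1, -1, j, -j}, so |H| = 4.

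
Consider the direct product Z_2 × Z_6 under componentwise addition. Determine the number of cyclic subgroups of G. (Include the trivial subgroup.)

A cyclic subgroup of order d is generated by each of its φ(d) elements of order d, so the cyclic subgroups of order d number (#elements of order d)/φ(d).
Cyclic subgroups by order — order 1: 1; order 2: 3; order 3: 1; order 6: 3.
Total: 8.

8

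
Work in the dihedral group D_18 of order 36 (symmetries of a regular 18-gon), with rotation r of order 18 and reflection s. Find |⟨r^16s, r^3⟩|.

|⟨r^16s⟩| = 2 and |⟨r^3⟩| = 6, so |H| is a multiple of lcm(2, 6) = 6 and divides |G| = 36.
Closing under the operation: H = {e, r^3, r^6, r^9, r^12, r^15, rs, r^4s, r^7s, r^10s, r^13s, r^16s}, so |H| = 12.

12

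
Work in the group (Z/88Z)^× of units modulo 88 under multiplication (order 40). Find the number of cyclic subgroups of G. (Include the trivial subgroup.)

16

A cyclic subgroup of order d is generated by each of its φ(d) elements of order d, so the cyclic subgroups of order d number (#elements of order d)/φ(d).
Cyclic subgroups by order — order 1: 1; order 2: 7; order 5: 1; order 10: 7.
Total: 16.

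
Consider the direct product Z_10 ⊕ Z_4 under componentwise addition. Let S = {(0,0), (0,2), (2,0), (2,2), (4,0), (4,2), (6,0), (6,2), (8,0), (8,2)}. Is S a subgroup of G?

Yes

|S| = 10 divides |G| = 40, consistent with Lagrange.
S contains the identity, every element's inverse is in S, and S is closed under +: it is a subgroup.
In fact S = ⟨(6,2)⟩.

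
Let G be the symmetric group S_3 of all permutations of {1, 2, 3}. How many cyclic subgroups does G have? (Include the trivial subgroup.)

5

Each element a generates a cyclic subgroup ⟨a⟩; distinct elements may generate the same one (a cyclic group of order d has φ(d) generators).
Cyclic subgroups by order — order 1: 1; order 2: 3; order 3: 1.
Total: 5.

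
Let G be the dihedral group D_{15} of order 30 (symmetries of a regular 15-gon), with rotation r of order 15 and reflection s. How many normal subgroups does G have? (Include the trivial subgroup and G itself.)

5

G has 28 subgroups. Checking conjugation-invariance by order — order 1: 1/1 normal; order 2: 0/15 normal; order 3: 1/1 normal; order 5: 1/1 normal; order 6: 0/5 normal; order 10: 0/3 normal; order 15: 1/1 normal; order 30: 1/1 normal.
Total normal subgroups: 5.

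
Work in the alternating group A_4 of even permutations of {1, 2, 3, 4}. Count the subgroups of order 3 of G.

4

|G| = 12 and 3 | 12, so subgroups of order 3 are possible by Lagrange.
The subgroups of order 3 are: {e, (1 2 3), (1 3 2)}; {e, (1 2 4), (1 4 2)}; {e, (1 3 4), (1 4 3)}; {e, (2 3 4), (2 4 3)}.
So G has 4 subgroups of order 3.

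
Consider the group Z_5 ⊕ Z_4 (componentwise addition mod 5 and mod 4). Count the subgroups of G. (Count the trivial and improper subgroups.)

|G| = 20, so by Lagrange every subgroup order divides 20. Divisors: 1, 2, 4, 5, 10, 20.
Subgroups by order — order 1: 1; order 2: 1; order 4: 1; order 5: 1; order 10: 1; order 20: 1.
Total: 1 + 1 + 1 + 1 + 1 + 1 = 6.

6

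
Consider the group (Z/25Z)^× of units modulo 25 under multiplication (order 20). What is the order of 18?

4

Compute successive powers of 18 mod 25: 18, 24, 7, 1; 18^4 ≡ 1 (mod 25).
So |⟨18⟩| = 4.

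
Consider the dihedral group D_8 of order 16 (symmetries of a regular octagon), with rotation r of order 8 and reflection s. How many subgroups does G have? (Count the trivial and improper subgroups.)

|G| = 16, so by Lagrange every subgroup order divides 16. Divisors: 1, 2, 4, 8, 16.
Subgroups by order — order 1: 1; order 2: 9; order 4: 5; order 8: 3; order 16: 1.
Total: 1 + 9 + 5 + 3 + 1 = 19.

19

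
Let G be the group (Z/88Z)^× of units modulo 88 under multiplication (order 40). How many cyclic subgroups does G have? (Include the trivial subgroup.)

16

Each element a generates a cyclic subgroup ⟨a⟩; distinct elements may generate the same one (a cyclic group of order d has φ(d) generators).
Cyclic subgroups by order — order 1: 1; order 2: 7; order 5: 1; order 10: 7.
Total: 16.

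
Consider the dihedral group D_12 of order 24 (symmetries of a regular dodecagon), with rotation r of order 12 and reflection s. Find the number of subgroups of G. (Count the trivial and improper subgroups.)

34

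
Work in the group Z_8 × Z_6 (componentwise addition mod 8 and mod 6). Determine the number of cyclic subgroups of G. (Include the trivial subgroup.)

16

Each element a generates a cyclic subgroup ⟨a⟩; distinct elements may generate the same one (a cyclic group of order d has φ(d) generators).
Cyclic subgroups by order — order 1: 1; order 2: 3; order 3: 1; order 4: 2; order 6: 3; order 8: 2; order 12: 2; order 24: 2.
Total: 16.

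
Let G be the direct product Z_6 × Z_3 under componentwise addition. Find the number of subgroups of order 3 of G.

4

|G| = 18 and 3 | 18, so subgroups of order 3 are possible by Lagrange.
The subgroups of order 3 are: {(0,0), (0,1), (0,2)}; {(0,0), (2,0), (4,0)}; {(0,0), (2,1), (4,2)}; {(0,0), (2,2), (4,1)}.
So G has 4 subgroups of order 3.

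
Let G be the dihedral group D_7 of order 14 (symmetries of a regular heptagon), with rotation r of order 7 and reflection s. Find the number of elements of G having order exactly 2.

The elements of order 2 are: s, rs, r^2s, r^3s, r^4s, r^5s, r^6s.
That's 7.

7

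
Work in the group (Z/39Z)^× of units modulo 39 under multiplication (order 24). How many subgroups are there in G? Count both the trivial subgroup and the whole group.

|G| = 24, so by Lagrange every subgroup order divides 24. Divisors: 1, 2, 3, 4, 6, 8, 12, 24.
Subgroups by order — order 1: 1; order 2: 3; order 3: 1; order 4: 3; order 6: 3; order 8: 1; order 12: 3; order 24: 1.
Total: 1 + 3 + 1 + 3 + 3 + 1 + 3 + 1 = 16.

16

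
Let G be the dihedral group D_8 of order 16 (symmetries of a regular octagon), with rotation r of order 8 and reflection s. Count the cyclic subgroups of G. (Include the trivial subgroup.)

12

Group the elements of G by the cyclic subgroup they generate; each cyclic subgroup of order d accounts for φ(d) elements.
Cyclic subgroups by order — order 1: 1; order 2: 9; order 4: 1; order 8: 1.
Total: 12.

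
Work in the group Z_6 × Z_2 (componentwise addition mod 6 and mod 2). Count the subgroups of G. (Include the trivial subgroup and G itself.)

10

|G| = 12, so by Lagrange every subgroup order divides 12. Divisors: 1, 2, 3, 4, 6, 12.
Subgroups by order — order 1: 1; order 2: 3; order 3: 1; order 4: 1; order 6: 3; order 12: 1.
Total: 1 + 3 + 1 + 1 + 3 + 1 = 10.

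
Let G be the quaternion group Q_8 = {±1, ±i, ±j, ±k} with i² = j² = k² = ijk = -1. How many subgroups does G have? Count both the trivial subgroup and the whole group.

|G| = 8, so by Lagrange every subgroup order divides 8. Divisors: 1, 2, 4, 8.
Subgroups by order — order 1: 1; order 2: 1; order 4: 3; order 8: 1.
Total: 1 + 1 + 3 + 1 = 6.

6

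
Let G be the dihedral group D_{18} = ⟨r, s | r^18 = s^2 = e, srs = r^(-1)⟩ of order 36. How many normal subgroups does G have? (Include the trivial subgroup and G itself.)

G has 45 subgroups. Checking conjugation-invariance by order — order 1: 1/1 normal; order 2: 1/19 normal; order 3: 1/1 normal; order 4: 0/9 normal; order 6: 1/7 normal; order 9: 1/1 normal; order 12: 0/3 normal; order 18: 3/3 normal; order 36: 1/1 normal.
Total normal subgroups: 9.

9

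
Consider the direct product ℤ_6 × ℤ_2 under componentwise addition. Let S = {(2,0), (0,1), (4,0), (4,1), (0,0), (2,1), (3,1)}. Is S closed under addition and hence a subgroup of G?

|S| = 7 does not divide |G| = 12, so by Lagrange S is not a subgroup.

No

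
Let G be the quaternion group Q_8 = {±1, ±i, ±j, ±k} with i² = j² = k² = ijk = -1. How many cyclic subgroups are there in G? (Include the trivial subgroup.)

5

Each element a generates a cyclic subgroup ⟨a⟩; distinct elements may generate the same one (a cyclic group of order d has φ(d) generators).
Cyclic subgroups by order — order 1: 1; order 2: 1; order 4: 3.
Total: 5.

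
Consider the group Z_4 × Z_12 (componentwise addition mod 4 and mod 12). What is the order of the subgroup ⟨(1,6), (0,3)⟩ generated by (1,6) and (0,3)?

|⟨(1,6)⟩| = 4 and |⟨(0,3)⟩| = 4, so |H| is a multiple of lcm(4, 4) = 4 and divides |G| = 48.
Closing under the operation: H = {(0,0), (0,3), (0,6), (0,9), (1,0), (1,3), (1,6), (1,9), (2,0), (2,3), (2,6), (2,9), (3,0), (3,3), (3,6), (3,9)}, so |H| = 16.

16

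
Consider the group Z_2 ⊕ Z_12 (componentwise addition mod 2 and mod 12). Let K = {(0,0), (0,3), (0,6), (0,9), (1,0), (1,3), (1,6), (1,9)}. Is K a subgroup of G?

|K| = 8 divides |G| = 24, consistent with Lagrange.
K contains the identity, every element's inverse is in K, and K is closed under +: it is a subgroup.

Yes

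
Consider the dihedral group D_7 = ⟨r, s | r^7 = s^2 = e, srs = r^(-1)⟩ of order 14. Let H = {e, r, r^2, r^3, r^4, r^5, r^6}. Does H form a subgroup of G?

Yes

|H| = 7 divides |G| = 14, consistent with Lagrange.
H contains the identity, every element's inverse is in H, and H is closed under ·: it is a subgroup.
In fact H = ⟨r^4⟩.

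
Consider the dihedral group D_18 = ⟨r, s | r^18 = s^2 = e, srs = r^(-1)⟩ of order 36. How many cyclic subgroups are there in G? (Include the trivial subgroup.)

24

A cyclic subgroup of order d is generated by each of its φ(d) elements of order d, so the cyclic subgroups of order d number (#elements of order d)/φ(d).
Cyclic subgroups by order — order 1: 1; order 2: 19; order 3: 1; order 6: 1; order 9: 1; order 18: 1.
Total: 24.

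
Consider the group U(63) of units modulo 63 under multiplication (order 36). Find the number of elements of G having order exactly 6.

Enumerating element orders in G gives 24 elements of order 6.

24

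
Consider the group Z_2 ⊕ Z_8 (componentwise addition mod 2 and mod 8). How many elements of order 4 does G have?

4

An element (a,b) has order lcm(ord(a), ord(b)); count pairs with lcm equal to 4.
Enumerating gives 4 such elements.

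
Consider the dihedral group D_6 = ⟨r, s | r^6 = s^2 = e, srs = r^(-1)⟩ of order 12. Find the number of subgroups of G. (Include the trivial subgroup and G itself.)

16

|G| = 12, so by Lagrange every subgroup order divides 12. Divisors: 1, 2, 3, 4, 6, 12.
Subgroups by order — order 1: 1; order 2: 7; order 3: 1; order 4: 3; order 6: 3; order 12: 1.
Total: 1 + 7 + 1 + 3 + 3 + 1 = 16.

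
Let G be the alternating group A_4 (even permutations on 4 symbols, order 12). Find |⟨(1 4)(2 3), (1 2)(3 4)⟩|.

4

|⟨(1 4)(2 3)⟩| = 2 and |⟨(1 2)(3 4)⟩| = 2, so |H| is a multiple of lcm(2, 2) = 2 and divides |G| = 12.
Closing under the operation: H = {e, (1 2)(3 4), (1 3)(2 4), (1 4)(2 3)}, so |H| = 4.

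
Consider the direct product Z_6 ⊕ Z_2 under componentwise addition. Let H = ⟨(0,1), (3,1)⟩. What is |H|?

|⟨(0,1)⟩| = 2 and |⟨(3,1)⟩| = 2, so |H| is a multiple of lcm(2, 2) = 2 and divides |G| = 12.
Closing under the operation: H = {(0,0), (0,1), (3,0), (3,1)}, so |H| = 4.

4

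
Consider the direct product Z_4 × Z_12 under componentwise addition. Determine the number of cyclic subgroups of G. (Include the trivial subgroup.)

20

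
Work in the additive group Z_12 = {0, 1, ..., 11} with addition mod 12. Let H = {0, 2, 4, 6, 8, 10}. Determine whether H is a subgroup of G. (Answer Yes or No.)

|H| = 6 divides |G| = 12, consistent with Lagrange.
H contains the identity, every element's inverse is in H, and H is closed under +: it is a subgroup.
In fact H = ⟨2⟩.

Yes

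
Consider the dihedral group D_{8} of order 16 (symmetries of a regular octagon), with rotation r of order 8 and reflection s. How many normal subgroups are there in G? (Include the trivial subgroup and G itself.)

G has 19 subgroups. Checking conjugation-invariance by order — order 1: 1/1 normal; order 2: 1/9 normal; order 4: 1/5 normal; order 8: 3/3 normal; order 16: 1/1 normal.
Total normal subgroups: 7.

7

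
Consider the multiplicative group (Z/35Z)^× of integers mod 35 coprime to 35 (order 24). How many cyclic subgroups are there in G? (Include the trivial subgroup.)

12

Each element a generates a cyclic subgroup ⟨a⟩; distinct elements may generate the same one (a cyclic group of order d has φ(d) generators).
Cyclic subgroups by order — order 1: 1; order 2: 3; order 3: 1; order 4: 2; order 6: 3; order 12: 2.
Total: 12.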